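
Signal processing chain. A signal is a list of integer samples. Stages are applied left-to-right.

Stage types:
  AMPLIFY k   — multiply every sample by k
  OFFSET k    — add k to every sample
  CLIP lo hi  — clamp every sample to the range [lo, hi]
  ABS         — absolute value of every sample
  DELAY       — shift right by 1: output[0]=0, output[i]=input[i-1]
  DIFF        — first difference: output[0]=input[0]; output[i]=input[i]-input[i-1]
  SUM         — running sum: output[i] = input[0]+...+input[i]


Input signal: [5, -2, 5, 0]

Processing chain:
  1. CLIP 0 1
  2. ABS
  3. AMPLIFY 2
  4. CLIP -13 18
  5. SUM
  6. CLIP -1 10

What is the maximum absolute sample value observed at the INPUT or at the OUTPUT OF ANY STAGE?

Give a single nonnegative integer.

Answer: 5

Derivation:
Input: [5, -2, 5, 0] (max |s|=5)
Stage 1 (CLIP 0 1): clip(5,0,1)=1, clip(-2,0,1)=0, clip(5,0,1)=1, clip(0,0,1)=0 -> [1, 0, 1, 0] (max |s|=1)
Stage 2 (ABS): |1|=1, |0|=0, |1|=1, |0|=0 -> [1, 0, 1, 0] (max |s|=1)
Stage 3 (AMPLIFY 2): 1*2=2, 0*2=0, 1*2=2, 0*2=0 -> [2, 0, 2, 0] (max |s|=2)
Stage 4 (CLIP -13 18): clip(2,-13,18)=2, clip(0,-13,18)=0, clip(2,-13,18)=2, clip(0,-13,18)=0 -> [2, 0, 2, 0] (max |s|=2)
Stage 5 (SUM): sum[0..0]=2, sum[0..1]=2, sum[0..2]=4, sum[0..3]=4 -> [2, 2, 4, 4] (max |s|=4)
Stage 6 (CLIP -1 10): clip(2,-1,10)=2, clip(2,-1,10)=2, clip(4,-1,10)=4, clip(4,-1,10)=4 -> [2, 2, 4, 4] (max |s|=4)
Overall max amplitude: 5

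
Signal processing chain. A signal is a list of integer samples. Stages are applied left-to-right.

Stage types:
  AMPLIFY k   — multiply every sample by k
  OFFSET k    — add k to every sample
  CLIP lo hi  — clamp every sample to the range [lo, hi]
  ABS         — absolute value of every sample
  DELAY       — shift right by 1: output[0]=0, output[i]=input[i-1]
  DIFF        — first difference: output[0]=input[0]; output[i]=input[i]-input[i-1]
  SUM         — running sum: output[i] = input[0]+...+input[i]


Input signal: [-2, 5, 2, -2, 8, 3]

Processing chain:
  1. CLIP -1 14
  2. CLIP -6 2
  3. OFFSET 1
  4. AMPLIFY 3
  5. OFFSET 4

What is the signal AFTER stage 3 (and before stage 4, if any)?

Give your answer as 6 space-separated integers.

Answer: 0 3 3 0 3 3

Derivation:
Input: [-2, 5, 2, -2, 8, 3]
Stage 1 (CLIP -1 14): clip(-2,-1,14)=-1, clip(5,-1,14)=5, clip(2,-1,14)=2, clip(-2,-1,14)=-1, clip(8,-1,14)=8, clip(3,-1,14)=3 -> [-1, 5, 2, -1, 8, 3]
Stage 2 (CLIP -6 2): clip(-1,-6,2)=-1, clip(5,-6,2)=2, clip(2,-6,2)=2, clip(-1,-6,2)=-1, clip(8,-6,2)=2, clip(3,-6,2)=2 -> [-1, 2, 2, -1, 2, 2]
Stage 3 (OFFSET 1): -1+1=0, 2+1=3, 2+1=3, -1+1=0, 2+1=3, 2+1=3 -> [0, 3, 3, 0, 3, 3]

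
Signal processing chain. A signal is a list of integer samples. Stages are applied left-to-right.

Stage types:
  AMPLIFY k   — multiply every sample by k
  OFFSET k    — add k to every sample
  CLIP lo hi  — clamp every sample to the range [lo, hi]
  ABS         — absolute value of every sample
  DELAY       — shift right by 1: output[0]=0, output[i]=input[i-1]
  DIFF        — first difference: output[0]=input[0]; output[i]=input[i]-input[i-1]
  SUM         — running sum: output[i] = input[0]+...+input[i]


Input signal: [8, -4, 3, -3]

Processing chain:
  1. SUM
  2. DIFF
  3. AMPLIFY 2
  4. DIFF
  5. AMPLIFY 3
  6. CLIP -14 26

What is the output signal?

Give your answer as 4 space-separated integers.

Input: [8, -4, 3, -3]
Stage 1 (SUM): sum[0..0]=8, sum[0..1]=4, sum[0..2]=7, sum[0..3]=4 -> [8, 4, 7, 4]
Stage 2 (DIFF): s[0]=8, 4-8=-4, 7-4=3, 4-7=-3 -> [8, -4, 3, -3]
Stage 3 (AMPLIFY 2): 8*2=16, -4*2=-8, 3*2=6, -3*2=-6 -> [16, -8, 6, -6]
Stage 4 (DIFF): s[0]=16, -8-16=-24, 6--8=14, -6-6=-12 -> [16, -24, 14, -12]
Stage 5 (AMPLIFY 3): 16*3=48, -24*3=-72, 14*3=42, -12*3=-36 -> [48, -72, 42, -36]
Stage 6 (CLIP -14 26): clip(48,-14,26)=26, clip(-72,-14,26)=-14, clip(42,-14,26)=26, clip(-36,-14,26)=-14 -> [26, -14, 26, -14]

Answer: 26 -14 26 -14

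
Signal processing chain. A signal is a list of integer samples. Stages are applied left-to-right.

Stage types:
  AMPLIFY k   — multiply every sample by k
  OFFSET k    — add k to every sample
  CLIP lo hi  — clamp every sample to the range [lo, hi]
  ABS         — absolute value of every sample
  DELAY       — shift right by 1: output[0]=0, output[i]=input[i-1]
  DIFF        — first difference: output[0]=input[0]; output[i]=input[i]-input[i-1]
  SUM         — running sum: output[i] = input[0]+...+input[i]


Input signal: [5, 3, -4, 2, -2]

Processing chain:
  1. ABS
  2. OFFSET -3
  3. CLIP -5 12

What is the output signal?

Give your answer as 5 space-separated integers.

Answer: 2 0 1 -1 -1

Derivation:
Input: [5, 3, -4, 2, -2]
Stage 1 (ABS): |5|=5, |3|=3, |-4|=4, |2|=2, |-2|=2 -> [5, 3, 4, 2, 2]
Stage 2 (OFFSET -3): 5+-3=2, 3+-3=0, 4+-3=1, 2+-3=-1, 2+-3=-1 -> [2, 0, 1, -1, -1]
Stage 3 (CLIP -5 12): clip(2,-5,12)=2, clip(0,-5,12)=0, clip(1,-5,12)=1, clip(-1,-5,12)=-1, clip(-1,-5,12)=-1 -> [2, 0, 1, -1, -1]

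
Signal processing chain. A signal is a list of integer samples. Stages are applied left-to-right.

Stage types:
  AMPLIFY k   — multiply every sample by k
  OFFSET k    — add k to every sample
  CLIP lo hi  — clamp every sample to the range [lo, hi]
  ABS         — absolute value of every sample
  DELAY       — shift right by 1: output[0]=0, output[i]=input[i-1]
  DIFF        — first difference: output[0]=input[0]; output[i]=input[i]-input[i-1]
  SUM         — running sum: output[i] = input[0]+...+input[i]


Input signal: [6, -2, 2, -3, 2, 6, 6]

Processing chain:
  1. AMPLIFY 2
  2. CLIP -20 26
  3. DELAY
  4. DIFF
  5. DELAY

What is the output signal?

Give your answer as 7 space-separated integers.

Answer: 0 0 12 -16 8 -10 10

Derivation:
Input: [6, -2, 2, -3, 2, 6, 6]
Stage 1 (AMPLIFY 2): 6*2=12, -2*2=-4, 2*2=4, -3*2=-6, 2*2=4, 6*2=12, 6*2=12 -> [12, -4, 4, -6, 4, 12, 12]
Stage 2 (CLIP -20 26): clip(12,-20,26)=12, clip(-4,-20,26)=-4, clip(4,-20,26)=4, clip(-6,-20,26)=-6, clip(4,-20,26)=4, clip(12,-20,26)=12, clip(12,-20,26)=12 -> [12, -4, 4, -6, 4, 12, 12]
Stage 3 (DELAY): [0, 12, -4, 4, -6, 4, 12] = [0, 12, -4, 4, -6, 4, 12] -> [0, 12, -4, 4, -6, 4, 12]
Stage 4 (DIFF): s[0]=0, 12-0=12, -4-12=-16, 4--4=8, -6-4=-10, 4--6=10, 12-4=8 -> [0, 12, -16, 8, -10, 10, 8]
Stage 5 (DELAY): [0, 0, 12, -16, 8, -10, 10] = [0, 0, 12, -16, 8, -10, 10] -> [0, 0, 12, -16, 8, -10, 10]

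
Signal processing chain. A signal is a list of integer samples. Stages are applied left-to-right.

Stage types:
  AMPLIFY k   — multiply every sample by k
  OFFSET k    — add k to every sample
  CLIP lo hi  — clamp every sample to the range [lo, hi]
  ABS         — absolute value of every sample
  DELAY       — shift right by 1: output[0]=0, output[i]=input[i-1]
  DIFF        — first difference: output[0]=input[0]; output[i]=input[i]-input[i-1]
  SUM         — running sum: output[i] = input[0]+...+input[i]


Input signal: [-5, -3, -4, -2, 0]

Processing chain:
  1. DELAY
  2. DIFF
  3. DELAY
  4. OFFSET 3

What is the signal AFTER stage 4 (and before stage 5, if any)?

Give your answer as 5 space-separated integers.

Answer: 3 3 -2 5 2

Derivation:
Input: [-5, -3, -4, -2, 0]
Stage 1 (DELAY): [0, -5, -3, -4, -2] = [0, -5, -3, -4, -2] -> [0, -5, -3, -4, -2]
Stage 2 (DIFF): s[0]=0, -5-0=-5, -3--5=2, -4--3=-1, -2--4=2 -> [0, -5, 2, -1, 2]
Stage 3 (DELAY): [0, 0, -5, 2, -1] = [0, 0, -5, 2, -1] -> [0, 0, -5, 2, -1]
Stage 4 (OFFSET 3): 0+3=3, 0+3=3, -5+3=-2, 2+3=5, -1+3=2 -> [3, 3, -2, 5, 2]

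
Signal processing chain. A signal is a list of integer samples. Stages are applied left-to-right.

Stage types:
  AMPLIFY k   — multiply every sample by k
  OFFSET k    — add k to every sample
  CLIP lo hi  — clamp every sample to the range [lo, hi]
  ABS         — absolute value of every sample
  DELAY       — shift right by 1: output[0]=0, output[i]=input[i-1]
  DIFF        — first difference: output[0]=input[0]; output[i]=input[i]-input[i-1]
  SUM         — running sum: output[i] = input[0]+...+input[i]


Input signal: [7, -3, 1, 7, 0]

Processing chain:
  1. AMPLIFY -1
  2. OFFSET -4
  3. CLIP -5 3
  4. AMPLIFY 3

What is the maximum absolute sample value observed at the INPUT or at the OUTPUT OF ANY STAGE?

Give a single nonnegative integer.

Input: [7, -3, 1, 7, 0] (max |s|=7)
Stage 1 (AMPLIFY -1): 7*-1=-7, -3*-1=3, 1*-1=-1, 7*-1=-7, 0*-1=0 -> [-7, 3, -1, -7, 0] (max |s|=7)
Stage 2 (OFFSET -4): -7+-4=-11, 3+-4=-1, -1+-4=-5, -7+-4=-11, 0+-4=-4 -> [-11, -1, -5, -11, -4] (max |s|=11)
Stage 3 (CLIP -5 3): clip(-11,-5,3)=-5, clip(-1,-5,3)=-1, clip(-5,-5,3)=-5, clip(-11,-5,3)=-5, clip(-4,-5,3)=-4 -> [-5, -1, -5, -5, -4] (max |s|=5)
Stage 4 (AMPLIFY 3): -5*3=-15, -1*3=-3, -5*3=-15, -5*3=-15, -4*3=-12 -> [-15, -3, -15, -15, -12] (max |s|=15)
Overall max amplitude: 15

Answer: 15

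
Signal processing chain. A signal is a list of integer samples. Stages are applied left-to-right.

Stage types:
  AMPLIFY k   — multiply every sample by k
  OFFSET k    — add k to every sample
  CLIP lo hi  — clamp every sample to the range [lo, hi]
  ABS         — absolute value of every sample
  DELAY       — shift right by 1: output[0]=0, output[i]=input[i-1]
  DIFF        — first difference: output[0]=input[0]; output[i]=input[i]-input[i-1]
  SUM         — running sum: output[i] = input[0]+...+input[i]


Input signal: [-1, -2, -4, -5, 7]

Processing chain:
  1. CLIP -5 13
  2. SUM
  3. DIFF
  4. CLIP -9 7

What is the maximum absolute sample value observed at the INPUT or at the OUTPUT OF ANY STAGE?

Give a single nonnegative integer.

Input: [-1, -2, -4, -5, 7] (max |s|=7)
Stage 1 (CLIP -5 13): clip(-1,-5,13)=-1, clip(-2,-5,13)=-2, clip(-4,-5,13)=-4, clip(-5,-5,13)=-5, clip(7,-5,13)=7 -> [-1, -2, -4, -5, 7] (max |s|=7)
Stage 2 (SUM): sum[0..0]=-1, sum[0..1]=-3, sum[0..2]=-7, sum[0..3]=-12, sum[0..4]=-5 -> [-1, -3, -7, -12, -5] (max |s|=12)
Stage 3 (DIFF): s[0]=-1, -3--1=-2, -7--3=-4, -12--7=-5, -5--12=7 -> [-1, -2, -4, -5, 7] (max |s|=7)
Stage 4 (CLIP -9 7): clip(-1,-9,7)=-1, clip(-2,-9,7)=-2, clip(-4,-9,7)=-4, clip(-5,-9,7)=-5, clip(7,-9,7)=7 -> [-1, -2, -4, -5, 7] (max |s|=7)
Overall max amplitude: 12

Answer: 12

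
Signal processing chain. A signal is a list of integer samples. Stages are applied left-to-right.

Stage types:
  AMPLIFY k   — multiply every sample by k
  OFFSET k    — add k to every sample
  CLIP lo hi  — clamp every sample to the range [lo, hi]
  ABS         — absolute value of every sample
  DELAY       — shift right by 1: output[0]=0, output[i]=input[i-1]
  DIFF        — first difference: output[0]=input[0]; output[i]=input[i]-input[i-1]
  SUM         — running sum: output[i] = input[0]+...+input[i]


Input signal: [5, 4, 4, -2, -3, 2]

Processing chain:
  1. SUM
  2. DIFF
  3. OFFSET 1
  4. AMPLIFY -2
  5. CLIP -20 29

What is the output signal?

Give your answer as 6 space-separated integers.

Answer: -12 -10 -10 2 4 -6

Derivation:
Input: [5, 4, 4, -2, -3, 2]
Stage 1 (SUM): sum[0..0]=5, sum[0..1]=9, sum[0..2]=13, sum[0..3]=11, sum[0..4]=8, sum[0..5]=10 -> [5, 9, 13, 11, 8, 10]
Stage 2 (DIFF): s[0]=5, 9-5=4, 13-9=4, 11-13=-2, 8-11=-3, 10-8=2 -> [5, 4, 4, -2, -3, 2]
Stage 3 (OFFSET 1): 5+1=6, 4+1=5, 4+1=5, -2+1=-1, -3+1=-2, 2+1=3 -> [6, 5, 5, -1, -2, 3]
Stage 4 (AMPLIFY -2): 6*-2=-12, 5*-2=-10, 5*-2=-10, -1*-2=2, -2*-2=4, 3*-2=-6 -> [-12, -10, -10, 2, 4, -6]
Stage 5 (CLIP -20 29): clip(-12,-20,29)=-12, clip(-10,-20,29)=-10, clip(-10,-20,29)=-10, clip(2,-20,29)=2, clip(4,-20,29)=4, clip(-6,-20,29)=-6 -> [-12, -10, -10, 2, 4, -6]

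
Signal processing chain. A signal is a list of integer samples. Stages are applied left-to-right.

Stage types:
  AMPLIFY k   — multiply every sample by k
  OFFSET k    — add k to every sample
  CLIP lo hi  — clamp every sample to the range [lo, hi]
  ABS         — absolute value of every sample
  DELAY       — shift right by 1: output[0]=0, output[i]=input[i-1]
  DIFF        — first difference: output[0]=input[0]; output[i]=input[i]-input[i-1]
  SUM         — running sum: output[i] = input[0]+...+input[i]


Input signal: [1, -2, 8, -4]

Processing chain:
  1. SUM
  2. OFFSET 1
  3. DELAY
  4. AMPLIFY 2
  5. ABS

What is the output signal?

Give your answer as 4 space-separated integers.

Input: [1, -2, 8, -4]
Stage 1 (SUM): sum[0..0]=1, sum[0..1]=-1, sum[0..2]=7, sum[0..3]=3 -> [1, -1, 7, 3]
Stage 2 (OFFSET 1): 1+1=2, -1+1=0, 7+1=8, 3+1=4 -> [2, 0, 8, 4]
Stage 3 (DELAY): [0, 2, 0, 8] = [0, 2, 0, 8] -> [0, 2, 0, 8]
Stage 4 (AMPLIFY 2): 0*2=0, 2*2=4, 0*2=0, 8*2=16 -> [0, 4, 0, 16]
Stage 5 (ABS): |0|=0, |4|=4, |0|=0, |16|=16 -> [0, 4, 0, 16]

Answer: 0 4 0 16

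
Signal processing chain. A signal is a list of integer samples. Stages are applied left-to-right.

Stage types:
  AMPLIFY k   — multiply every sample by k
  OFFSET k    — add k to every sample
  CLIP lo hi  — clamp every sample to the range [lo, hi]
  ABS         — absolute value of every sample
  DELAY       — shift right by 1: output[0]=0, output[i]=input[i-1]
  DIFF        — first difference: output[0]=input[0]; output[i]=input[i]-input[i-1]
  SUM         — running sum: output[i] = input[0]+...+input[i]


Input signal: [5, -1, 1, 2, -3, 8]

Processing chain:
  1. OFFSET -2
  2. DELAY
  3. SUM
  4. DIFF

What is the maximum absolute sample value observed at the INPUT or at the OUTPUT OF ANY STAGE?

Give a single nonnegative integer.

Answer: 8

Derivation:
Input: [5, -1, 1, 2, -3, 8] (max |s|=8)
Stage 1 (OFFSET -2): 5+-2=3, -1+-2=-3, 1+-2=-1, 2+-2=0, -3+-2=-5, 8+-2=6 -> [3, -3, -1, 0, -5, 6] (max |s|=6)
Stage 2 (DELAY): [0, 3, -3, -1, 0, -5] = [0, 3, -3, -1, 0, -5] -> [0, 3, -3, -1, 0, -5] (max |s|=5)
Stage 3 (SUM): sum[0..0]=0, sum[0..1]=3, sum[0..2]=0, sum[0..3]=-1, sum[0..4]=-1, sum[0..5]=-6 -> [0, 3, 0, -1, -1, -6] (max |s|=6)
Stage 4 (DIFF): s[0]=0, 3-0=3, 0-3=-3, -1-0=-1, -1--1=0, -6--1=-5 -> [0, 3, -3, -1, 0, -5] (max |s|=5)
Overall max amplitude: 8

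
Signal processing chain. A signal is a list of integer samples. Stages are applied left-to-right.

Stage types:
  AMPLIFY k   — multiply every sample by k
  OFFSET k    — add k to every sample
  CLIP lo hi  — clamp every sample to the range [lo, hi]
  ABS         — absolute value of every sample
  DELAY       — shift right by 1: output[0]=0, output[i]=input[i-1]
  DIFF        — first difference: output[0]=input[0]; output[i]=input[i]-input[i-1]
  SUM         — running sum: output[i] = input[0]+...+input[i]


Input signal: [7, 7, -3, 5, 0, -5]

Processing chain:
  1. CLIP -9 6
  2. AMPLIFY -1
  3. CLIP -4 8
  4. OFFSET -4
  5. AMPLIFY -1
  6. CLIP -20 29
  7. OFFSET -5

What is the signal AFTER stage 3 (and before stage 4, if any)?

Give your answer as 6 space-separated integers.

Input: [7, 7, -3, 5, 0, -5]
Stage 1 (CLIP -9 6): clip(7,-9,6)=6, clip(7,-9,6)=6, clip(-3,-9,6)=-3, clip(5,-9,6)=5, clip(0,-9,6)=0, clip(-5,-9,6)=-5 -> [6, 6, -3, 5, 0, -5]
Stage 2 (AMPLIFY -1): 6*-1=-6, 6*-1=-6, -3*-1=3, 5*-1=-5, 0*-1=0, -5*-1=5 -> [-6, -6, 3, -5, 0, 5]
Stage 3 (CLIP -4 8): clip(-6,-4,8)=-4, clip(-6,-4,8)=-4, clip(3,-4,8)=3, clip(-5,-4,8)=-4, clip(0,-4,8)=0, clip(5,-4,8)=5 -> [-4, -4, 3, -4, 0, 5]

Answer: -4 -4 3 -4 0 5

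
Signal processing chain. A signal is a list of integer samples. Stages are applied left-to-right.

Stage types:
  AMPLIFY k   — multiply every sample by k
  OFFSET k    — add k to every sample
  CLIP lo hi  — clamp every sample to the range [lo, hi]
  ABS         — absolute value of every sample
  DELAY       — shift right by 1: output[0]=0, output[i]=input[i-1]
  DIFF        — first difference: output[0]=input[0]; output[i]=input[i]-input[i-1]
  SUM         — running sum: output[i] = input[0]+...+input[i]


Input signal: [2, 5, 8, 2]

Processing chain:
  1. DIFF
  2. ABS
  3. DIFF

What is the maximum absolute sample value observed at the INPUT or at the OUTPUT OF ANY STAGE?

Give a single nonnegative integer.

Answer: 8

Derivation:
Input: [2, 5, 8, 2] (max |s|=8)
Stage 1 (DIFF): s[0]=2, 5-2=3, 8-5=3, 2-8=-6 -> [2, 3, 3, -6] (max |s|=6)
Stage 2 (ABS): |2|=2, |3|=3, |3|=3, |-6|=6 -> [2, 3, 3, 6] (max |s|=6)
Stage 3 (DIFF): s[0]=2, 3-2=1, 3-3=0, 6-3=3 -> [2, 1, 0, 3] (max |s|=3)
Overall max amplitude: 8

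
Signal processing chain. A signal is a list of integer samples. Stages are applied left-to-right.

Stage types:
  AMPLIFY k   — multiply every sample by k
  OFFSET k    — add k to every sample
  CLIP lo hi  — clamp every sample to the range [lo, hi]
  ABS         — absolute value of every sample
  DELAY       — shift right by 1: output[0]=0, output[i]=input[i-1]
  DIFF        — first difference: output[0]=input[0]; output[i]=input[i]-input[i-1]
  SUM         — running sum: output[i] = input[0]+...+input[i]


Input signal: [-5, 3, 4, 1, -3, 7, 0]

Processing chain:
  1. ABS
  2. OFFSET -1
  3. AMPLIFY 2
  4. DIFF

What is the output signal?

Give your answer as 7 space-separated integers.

Input: [-5, 3, 4, 1, -3, 7, 0]
Stage 1 (ABS): |-5|=5, |3|=3, |4|=4, |1|=1, |-3|=3, |7|=7, |0|=0 -> [5, 3, 4, 1, 3, 7, 0]
Stage 2 (OFFSET -1): 5+-1=4, 3+-1=2, 4+-1=3, 1+-1=0, 3+-1=2, 7+-1=6, 0+-1=-1 -> [4, 2, 3, 0, 2, 6, -1]
Stage 3 (AMPLIFY 2): 4*2=8, 2*2=4, 3*2=6, 0*2=0, 2*2=4, 6*2=12, -1*2=-2 -> [8, 4, 6, 0, 4, 12, -2]
Stage 4 (DIFF): s[0]=8, 4-8=-4, 6-4=2, 0-6=-6, 4-0=4, 12-4=8, -2-12=-14 -> [8, -4, 2, -6, 4, 8, -14]

Answer: 8 -4 2 -6 4 8 -14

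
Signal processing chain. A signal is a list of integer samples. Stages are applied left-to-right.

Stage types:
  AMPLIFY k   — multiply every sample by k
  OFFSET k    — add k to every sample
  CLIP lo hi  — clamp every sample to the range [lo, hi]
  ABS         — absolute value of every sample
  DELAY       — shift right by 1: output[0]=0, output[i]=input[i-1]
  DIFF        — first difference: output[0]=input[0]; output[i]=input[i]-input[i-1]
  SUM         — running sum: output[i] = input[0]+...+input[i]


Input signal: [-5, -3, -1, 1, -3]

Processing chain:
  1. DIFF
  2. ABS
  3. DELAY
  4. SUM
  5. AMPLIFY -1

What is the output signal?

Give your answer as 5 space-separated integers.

Input: [-5, -3, -1, 1, -3]
Stage 1 (DIFF): s[0]=-5, -3--5=2, -1--3=2, 1--1=2, -3-1=-4 -> [-5, 2, 2, 2, -4]
Stage 2 (ABS): |-5|=5, |2|=2, |2|=2, |2|=2, |-4|=4 -> [5, 2, 2, 2, 4]
Stage 3 (DELAY): [0, 5, 2, 2, 2] = [0, 5, 2, 2, 2] -> [0, 5, 2, 2, 2]
Stage 4 (SUM): sum[0..0]=0, sum[0..1]=5, sum[0..2]=7, sum[0..3]=9, sum[0..4]=11 -> [0, 5, 7, 9, 11]
Stage 5 (AMPLIFY -1): 0*-1=0, 5*-1=-5, 7*-1=-7, 9*-1=-9, 11*-1=-11 -> [0, -5, -7, -9, -11]

Answer: 0 -5 -7 -9 -11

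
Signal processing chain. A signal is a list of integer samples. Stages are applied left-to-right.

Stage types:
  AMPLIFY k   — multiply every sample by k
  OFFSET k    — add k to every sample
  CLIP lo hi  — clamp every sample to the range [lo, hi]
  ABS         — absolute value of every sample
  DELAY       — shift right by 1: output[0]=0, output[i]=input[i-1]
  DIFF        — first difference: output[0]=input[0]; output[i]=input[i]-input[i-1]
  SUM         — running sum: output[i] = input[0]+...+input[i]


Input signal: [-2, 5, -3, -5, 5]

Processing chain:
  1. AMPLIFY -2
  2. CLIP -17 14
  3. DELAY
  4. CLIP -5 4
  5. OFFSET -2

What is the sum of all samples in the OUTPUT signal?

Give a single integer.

Input: [-2, 5, -3, -5, 5]
Stage 1 (AMPLIFY -2): -2*-2=4, 5*-2=-10, -3*-2=6, -5*-2=10, 5*-2=-10 -> [4, -10, 6, 10, -10]
Stage 2 (CLIP -17 14): clip(4,-17,14)=4, clip(-10,-17,14)=-10, clip(6,-17,14)=6, clip(10,-17,14)=10, clip(-10,-17,14)=-10 -> [4, -10, 6, 10, -10]
Stage 3 (DELAY): [0, 4, -10, 6, 10] = [0, 4, -10, 6, 10] -> [0, 4, -10, 6, 10]
Stage 4 (CLIP -5 4): clip(0,-5,4)=0, clip(4,-5,4)=4, clip(-10,-5,4)=-5, clip(6,-5,4)=4, clip(10,-5,4)=4 -> [0, 4, -5, 4, 4]
Stage 5 (OFFSET -2): 0+-2=-2, 4+-2=2, -5+-2=-7, 4+-2=2, 4+-2=2 -> [-2, 2, -7, 2, 2]
Output sum: -3

Answer: -3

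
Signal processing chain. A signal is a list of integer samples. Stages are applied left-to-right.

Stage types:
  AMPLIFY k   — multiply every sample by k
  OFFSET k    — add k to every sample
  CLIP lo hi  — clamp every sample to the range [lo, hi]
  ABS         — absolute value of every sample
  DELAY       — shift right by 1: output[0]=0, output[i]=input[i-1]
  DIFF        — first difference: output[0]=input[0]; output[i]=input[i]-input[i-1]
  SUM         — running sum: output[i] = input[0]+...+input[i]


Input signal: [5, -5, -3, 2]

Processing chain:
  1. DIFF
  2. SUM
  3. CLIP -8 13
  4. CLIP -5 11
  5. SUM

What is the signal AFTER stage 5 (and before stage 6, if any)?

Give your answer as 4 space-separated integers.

Answer: 5 0 -3 -1

Derivation:
Input: [5, -5, -3, 2]
Stage 1 (DIFF): s[0]=5, -5-5=-10, -3--5=2, 2--3=5 -> [5, -10, 2, 5]
Stage 2 (SUM): sum[0..0]=5, sum[0..1]=-5, sum[0..2]=-3, sum[0..3]=2 -> [5, -5, -3, 2]
Stage 3 (CLIP -8 13): clip(5,-8,13)=5, clip(-5,-8,13)=-5, clip(-3,-8,13)=-3, clip(2,-8,13)=2 -> [5, -5, -3, 2]
Stage 4 (CLIP -5 11): clip(5,-5,11)=5, clip(-5,-5,11)=-5, clip(-3,-5,11)=-3, clip(2,-5,11)=2 -> [5, -5, -3, 2]
Stage 5 (SUM): sum[0..0]=5, sum[0..1]=0, sum[0..2]=-3, sum[0..3]=-1 -> [5, 0, -3, -1]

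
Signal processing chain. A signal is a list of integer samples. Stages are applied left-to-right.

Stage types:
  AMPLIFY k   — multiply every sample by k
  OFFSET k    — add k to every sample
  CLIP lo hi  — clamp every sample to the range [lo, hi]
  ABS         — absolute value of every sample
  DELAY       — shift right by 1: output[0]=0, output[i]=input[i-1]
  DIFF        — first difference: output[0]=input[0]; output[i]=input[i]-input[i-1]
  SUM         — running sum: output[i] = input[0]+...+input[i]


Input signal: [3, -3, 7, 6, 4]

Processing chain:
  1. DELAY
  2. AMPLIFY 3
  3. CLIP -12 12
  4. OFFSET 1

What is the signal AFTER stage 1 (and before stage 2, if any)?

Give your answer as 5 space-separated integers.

Input: [3, -3, 7, 6, 4]
Stage 1 (DELAY): [0, 3, -3, 7, 6] = [0, 3, -3, 7, 6] -> [0, 3, -3, 7, 6]

Answer: 0 3 -3 7 6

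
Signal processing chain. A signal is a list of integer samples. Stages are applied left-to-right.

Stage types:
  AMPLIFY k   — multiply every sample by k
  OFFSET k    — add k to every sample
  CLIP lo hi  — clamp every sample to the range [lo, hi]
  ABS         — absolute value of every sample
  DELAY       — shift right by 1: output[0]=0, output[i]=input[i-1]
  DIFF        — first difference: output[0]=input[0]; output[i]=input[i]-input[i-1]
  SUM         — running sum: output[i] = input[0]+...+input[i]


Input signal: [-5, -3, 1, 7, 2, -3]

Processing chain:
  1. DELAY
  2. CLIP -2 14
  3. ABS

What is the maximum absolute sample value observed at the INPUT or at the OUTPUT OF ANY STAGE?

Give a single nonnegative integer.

Answer: 7

Derivation:
Input: [-5, -3, 1, 7, 2, -3] (max |s|=7)
Stage 1 (DELAY): [0, -5, -3, 1, 7, 2] = [0, -5, -3, 1, 7, 2] -> [0, -5, -3, 1, 7, 2] (max |s|=7)
Stage 2 (CLIP -2 14): clip(0,-2,14)=0, clip(-5,-2,14)=-2, clip(-3,-2,14)=-2, clip(1,-2,14)=1, clip(7,-2,14)=7, clip(2,-2,14)=2 -> [0, -2, -2, 1, 7, 2] (max |s|=7)
Stage 3 (ABS): |0|=0, |-2|=2, |-2|=2, |1|=1, |7|=7, |2|=2 -> [0, 2, 2, 1, 7, 2] (max |s|=7)
Overall max amplitude: 7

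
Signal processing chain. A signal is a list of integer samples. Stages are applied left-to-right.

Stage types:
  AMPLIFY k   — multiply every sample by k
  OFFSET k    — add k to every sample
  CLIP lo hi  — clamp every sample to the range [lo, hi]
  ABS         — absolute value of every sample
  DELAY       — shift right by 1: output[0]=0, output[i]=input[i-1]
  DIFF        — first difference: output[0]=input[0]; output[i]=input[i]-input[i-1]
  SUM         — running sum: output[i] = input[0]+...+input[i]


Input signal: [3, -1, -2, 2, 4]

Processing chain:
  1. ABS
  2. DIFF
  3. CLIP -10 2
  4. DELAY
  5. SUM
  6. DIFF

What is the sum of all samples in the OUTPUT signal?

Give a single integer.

Answer: 1

Derivation:
Input: [3, -1, -2, 2, 4]
Stage 1 (ABS): |3|=3, |-1|=1, |-2|=2, |2|=2, |4|=4 -> [3, 1, 2, 2, 4]
Stage 2 (DIFF): s[0]=3, 1-3=-2, 2-1=1, 2-2=0, 4-2=2 -> [3, -2, 1, 0, 2]
Stage 3 (CLIP -10 2): clip(3,-10,2)=2, clip(-2,-10,2)=-2, clip(1,-10,2)=1, clip(0,-10,2)=0, clip(2,-10,2)=2 -> [2, -2, 1, 0, 2]
Stage 4 (DELAY): [0, 2, -2, 1, 0] = [0, 2, -2, 1, 0] -> [0, 2, -2, 1, 0]
Stage 5 (SUM): sum[0..0]=0, sum[0..1]=2, sum[0..2]=0, sum[0..3]=1, sum[0..4]=1 -> [0, 2, 0, 1, 1]
Stage 6 (DIFF): s[0]=0, 2-0=2, 0-2=-2, 1-0=1, 1-1=0 -> [0, 2, -2, 1, 0]
Output sum: 1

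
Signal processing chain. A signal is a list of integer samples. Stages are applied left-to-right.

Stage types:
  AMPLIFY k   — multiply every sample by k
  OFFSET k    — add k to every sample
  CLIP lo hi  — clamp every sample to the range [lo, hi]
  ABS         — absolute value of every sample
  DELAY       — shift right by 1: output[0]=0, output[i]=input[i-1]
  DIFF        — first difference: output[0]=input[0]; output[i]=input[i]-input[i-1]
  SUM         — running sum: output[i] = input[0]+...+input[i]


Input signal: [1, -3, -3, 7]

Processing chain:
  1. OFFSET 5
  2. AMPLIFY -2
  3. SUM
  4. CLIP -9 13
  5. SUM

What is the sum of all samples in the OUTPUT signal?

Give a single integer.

Answer: -90

Derivation:
Input: [1, -3, -3, 7]
Stage 1 (OFFSET 5): 1+5=6, -3+5=2, -3+5=2, 7+5=12 -> [6, 2, 2, 12]
Stage 2 (AMPLIFY -2): 6*-2=-12, 2*-2=-4, 2*-2=-4, 12*-2=-24 -> [-12, -4, -4, -24]
Stage 3 (SUM): sum[0..0]=-12, sum[0..1]=-16, sum[0..2]=-20, sum[0..3]=-44 -> [-12, -16, -20, -44]
Stage 4 (CLIP -9 13): clip(-12,-9,13)=-9, clip(-16,-9,13)=-9, clip(-20,-9,13)=-9, clip(-44,-9,13)=-9 -> [-9, -9, -9, -9]
Stage 5 (SUM): sum[0..0]=-9, sum[0..1]=-18, sum[0..2]=-27, sum[0..3]=-36 -> [-9, -18, -27, -36]
Output sum: -90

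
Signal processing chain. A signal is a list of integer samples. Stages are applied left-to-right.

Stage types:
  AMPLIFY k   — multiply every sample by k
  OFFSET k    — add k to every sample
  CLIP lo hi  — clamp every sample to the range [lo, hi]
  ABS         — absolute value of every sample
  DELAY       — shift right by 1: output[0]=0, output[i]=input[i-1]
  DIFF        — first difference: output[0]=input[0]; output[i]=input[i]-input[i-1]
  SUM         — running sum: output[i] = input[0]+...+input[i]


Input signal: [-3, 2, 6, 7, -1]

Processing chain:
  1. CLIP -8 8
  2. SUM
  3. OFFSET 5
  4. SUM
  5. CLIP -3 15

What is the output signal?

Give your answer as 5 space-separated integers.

Input: [-3, 2, 6, 7, -1]
Stage 1 (CLIP -8 8): clip(-3,-8,8)=-3, clip(2,-8,8)=2, clip(6,-8,8)=6, clip(7,-8,8)=7, clip(-1,-8,8)=-1 -> [-3, 2, 6, 7, -1]
Stage 2 (SUM): sum[0..0]=-3, sum[0..1]=-1, sum[0..2]=5, sum[0..3]=12, sum[0..4]=11 -> [-3, -1, 5, 12, 11]
Stage 3 (OFFSET 5): -3+5=2, -1+5=4, 5+5=10, 12+5=17, 11+5=16 -> [2, 4, 10, 17, 16]
Stage 4 (SUM): sum[0..0]=2, sum[0..1]=6, sum[0..2]=16, sum[0..3]=33, sum[0..4]=49 -> [2, 6, 16, 33, 49]
Stage 5 (CLIP -3 15): clip(2,-3,15)=2, clip(6,-3,15)=6, clip(16,-3,15)=15, clip(33,-3,15)=15, clip(49,-3,15)=15 -> [2, 6, 15, 15, 15]

Answer: 2 6 15 15 15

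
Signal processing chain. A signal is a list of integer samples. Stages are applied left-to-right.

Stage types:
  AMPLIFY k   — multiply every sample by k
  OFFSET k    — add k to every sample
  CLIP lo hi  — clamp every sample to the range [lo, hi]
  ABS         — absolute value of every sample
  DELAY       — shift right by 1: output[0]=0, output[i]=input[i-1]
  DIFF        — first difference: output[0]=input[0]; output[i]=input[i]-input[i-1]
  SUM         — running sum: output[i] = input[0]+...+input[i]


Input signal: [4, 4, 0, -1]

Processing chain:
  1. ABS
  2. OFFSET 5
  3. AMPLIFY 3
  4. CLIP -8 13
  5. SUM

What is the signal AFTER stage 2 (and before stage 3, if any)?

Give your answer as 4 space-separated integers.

Answer: 9 9 5 6

Derivation:
Input: [4, 4, 0, -1]
Stage 1 (ABS): |4|=4, |4|=4, |0|=0, |-1|=1 -> [4, 4, 0, 1]
Stage 2 (OFFSET 5): 4+5=9, 4+5=9, 0+5=5, 1+5=6 -> [9, 9, 5, 6]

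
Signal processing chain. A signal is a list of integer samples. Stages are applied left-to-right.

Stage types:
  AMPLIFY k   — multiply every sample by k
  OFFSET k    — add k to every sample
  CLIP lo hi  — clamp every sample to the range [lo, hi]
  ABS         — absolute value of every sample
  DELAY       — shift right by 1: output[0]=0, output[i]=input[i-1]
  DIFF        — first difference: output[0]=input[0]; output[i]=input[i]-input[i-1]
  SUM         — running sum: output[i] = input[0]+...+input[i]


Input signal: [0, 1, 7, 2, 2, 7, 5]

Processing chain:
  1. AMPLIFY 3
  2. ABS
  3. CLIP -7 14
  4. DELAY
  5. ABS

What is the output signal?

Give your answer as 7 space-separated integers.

Answer: 0 0 3 14 6 6 14

Derivation:
Input: [0, 1, 7, 2, 2, 7, 5]
Stage 1 (AMPLIFY 3): 0*3=0, 1*3=3, 7*3=21, 2*3=6, 2*3=6, 7*3=21, 5*3=15 -> [0, 3, 21, 6, 6, 21, 15]
Stage 2 (ABS): |0|=0, |3|=3, |21|=21, |6|=6, |6|=6, |21|=21, |15|=15 -> [0, 3, 21, 6, 6, 21, 15]
Stage 3 (CLIP -7 14): clip(0,-7,14)=0, clip(3,-7,14)=3, clip(21,-7,14)=14, clip(6,-7,14)=6, clip(6,-7,14)=6, clip(21,-7,14)=14, clip(15,-7,14)=14 -> [0, 3, 14, 6, 6, 14, 14]
Stage 4 (DELAY): [0, 0, 3, 14, 6, 6, 14] = [0, 0, 3, 14, 6, 6, 14] -> [0, 0, 3, 14, 6, 6, 14]
Stage 5 (ABS): |0|=0, |0|=0, |3|=3, |14|=14, |6|=6, |6|=6, |14|=14 -> [0, 0, 3, 14, 6, 6, 14]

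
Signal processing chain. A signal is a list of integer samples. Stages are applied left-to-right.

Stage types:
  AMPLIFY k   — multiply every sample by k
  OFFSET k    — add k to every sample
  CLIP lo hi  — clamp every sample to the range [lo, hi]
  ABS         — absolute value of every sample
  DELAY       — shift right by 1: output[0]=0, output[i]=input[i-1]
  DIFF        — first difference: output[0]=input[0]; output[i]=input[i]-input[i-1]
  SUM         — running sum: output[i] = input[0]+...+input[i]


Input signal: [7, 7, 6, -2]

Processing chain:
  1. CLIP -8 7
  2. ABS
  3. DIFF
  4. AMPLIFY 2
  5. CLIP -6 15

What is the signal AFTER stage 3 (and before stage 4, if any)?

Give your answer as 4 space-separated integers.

Input: [7, 7, 6, -2]
Stage 1 (CLIP -8 7): clip(7,-8,7)=7, clip(7,-8,7)=7, clip(6,-8,7)=6, clip(-2,-8,7)=-2 -> [7, 7, 6, -2]
Stage 2 (ABS): |7|=7, |7|=7, |6|=6, |-2|=2 -> [7, 7, 6, 2]
Stage 3 (DIFF): s[0]=7, 7-7=0, 6-7=-1, 2-6=-4 -> [7, 0, -1, -4]

Answer: 7 0 -1 -4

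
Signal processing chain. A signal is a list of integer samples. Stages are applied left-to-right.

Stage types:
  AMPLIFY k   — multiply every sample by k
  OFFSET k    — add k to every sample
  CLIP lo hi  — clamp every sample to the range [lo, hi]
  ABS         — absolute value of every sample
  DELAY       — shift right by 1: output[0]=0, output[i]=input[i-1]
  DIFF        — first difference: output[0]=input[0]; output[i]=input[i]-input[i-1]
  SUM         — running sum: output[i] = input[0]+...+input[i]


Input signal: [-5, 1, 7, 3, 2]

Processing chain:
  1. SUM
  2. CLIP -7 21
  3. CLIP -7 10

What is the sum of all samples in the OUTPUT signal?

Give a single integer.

Input: [-5, 1, 7, 3, 2]
Stage 1 (SUM): sum[0..0]=-5, sum[0..1]=-4, sum[0..2]=3, sum[0..3]=6, sum[0..4]=8 -> [-5, -4, 3, 6, 8]
Stage 2 (CLIP -7 21): clip(-5,-7,21)=-5, clip(-4,-7,21)=-4, clip(3,-7,21)=3, clip(6,-7,21)=6, clip(8,-7,21)=8 -> [-5, -4, 3, 6, 8]
Stage 3 (CLIP -7 10): clip(-5,-7,10)=-5, clip(-4,-7,10)=-4, clip(3,-7,10)=3, clip(6,-7,10)=6, clip(8,-7,10)=8 -> [-5, -4, 3, 6, 8]
Output sum: 8

Answer: 8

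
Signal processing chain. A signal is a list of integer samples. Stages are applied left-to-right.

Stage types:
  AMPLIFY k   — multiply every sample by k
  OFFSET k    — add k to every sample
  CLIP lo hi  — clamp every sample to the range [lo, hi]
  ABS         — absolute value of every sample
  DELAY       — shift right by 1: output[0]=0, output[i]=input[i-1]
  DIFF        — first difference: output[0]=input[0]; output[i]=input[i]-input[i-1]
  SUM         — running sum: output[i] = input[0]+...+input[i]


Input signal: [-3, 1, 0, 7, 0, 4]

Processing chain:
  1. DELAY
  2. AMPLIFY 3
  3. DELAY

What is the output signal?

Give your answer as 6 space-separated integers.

Answer: 0 0 -9 3 0 21

Derivation:
Input: [-3, 1, 0, 7, 0, 4]
Stage 1 (DELAY): [0, -3, 1, 0, 7, 0] = [0, -3, 1, 0, 7, 0] -> [0, -3, 1, 0, 7, 0]
Stage 2 (AMPLIFY 3): 0*3=0, -3*3=-9, 1*3=3, 0*3=0, 7*3=21, 0*3=0 -> [0, -9, 3, 0, 21, 0]
Stage 3 (DELAY): [0, 0, -9, 3, 0, 21] = [0, 0, -9, 3, 0, 21] -> [0, 0, -9, 3, 0, 21]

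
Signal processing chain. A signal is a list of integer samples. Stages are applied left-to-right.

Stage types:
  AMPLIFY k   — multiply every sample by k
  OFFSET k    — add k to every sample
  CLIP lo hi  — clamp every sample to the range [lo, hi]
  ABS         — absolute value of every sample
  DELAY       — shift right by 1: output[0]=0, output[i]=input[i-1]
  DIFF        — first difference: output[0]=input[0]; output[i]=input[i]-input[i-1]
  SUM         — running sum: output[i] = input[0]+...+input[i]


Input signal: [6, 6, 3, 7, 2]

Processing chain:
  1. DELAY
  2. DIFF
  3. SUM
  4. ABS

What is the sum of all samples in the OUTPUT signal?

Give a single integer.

Input: [6, 6, 3, 7, 2]
Stage 1 (DELAY): [0, 6, 6, 3, 7] = [0, 6, 6, 3, 7] -> [0, 6, 6, 3, 7]
Stage 2 (DIFF): s[0]=0, 6-0=6, 6-6=0, 3-6=-3, 7-3=4 -> [0, 6, 0, -3, 4]
Stage 3 (SUM): sum[0..0]=0, sum[0..1]=6, sum[0..2]=6, sum[0..3]=3, sum[0..4]=7 -> [0, 6, 6, 3, 7]
Stage 4 (ABS): |0|=0, |6|=6, |6|=6, |3|=3, |7|=7 -> [0, 6, 6, 3, 7]
Output sum: 22

Answer: 22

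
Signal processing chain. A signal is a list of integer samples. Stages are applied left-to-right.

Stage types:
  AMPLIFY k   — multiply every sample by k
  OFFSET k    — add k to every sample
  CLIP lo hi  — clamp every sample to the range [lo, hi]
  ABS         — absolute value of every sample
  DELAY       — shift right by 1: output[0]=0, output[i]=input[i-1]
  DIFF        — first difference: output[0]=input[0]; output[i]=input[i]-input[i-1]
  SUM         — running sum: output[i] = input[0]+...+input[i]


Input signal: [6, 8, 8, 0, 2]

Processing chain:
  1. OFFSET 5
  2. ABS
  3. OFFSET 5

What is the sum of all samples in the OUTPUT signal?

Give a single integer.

Input: [6, 8, 8, 0, 2]
Stage 1 (OFFSET 5): 6+5=11, 8+5=13, 8+5=13, 0+5=5, 2+5=7 -> [11, 13, 13, 5, 7]
Stage 2 (ABS): |11|=11, |13|=13, |13|=13, |5|=5, |7|=7 -> [11, 13, 13, 5, 7]
Stage 3 (OFFSET 5): 11+5=16, 13+5=18, 13+5=18, 5+5=10, 7+5=12 -> [16, 18, 18, 10, 12]
Output sum: 74

Answer: 74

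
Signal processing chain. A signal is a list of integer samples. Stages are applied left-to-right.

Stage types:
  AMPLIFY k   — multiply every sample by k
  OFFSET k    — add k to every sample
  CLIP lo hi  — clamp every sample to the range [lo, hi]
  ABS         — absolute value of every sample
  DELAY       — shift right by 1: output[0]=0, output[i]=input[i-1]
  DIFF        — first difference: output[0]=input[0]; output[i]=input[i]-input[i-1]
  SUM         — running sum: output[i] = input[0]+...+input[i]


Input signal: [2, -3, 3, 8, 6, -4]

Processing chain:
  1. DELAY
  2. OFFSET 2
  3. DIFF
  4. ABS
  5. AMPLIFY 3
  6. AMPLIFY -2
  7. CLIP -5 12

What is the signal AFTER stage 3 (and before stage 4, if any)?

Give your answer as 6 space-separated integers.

Input: [2, -3, 3, 8, 6, -4]
Stage 1 (DELAY): [0, 2, -3, 3, 8, 6] = [0, 2, -3, 3, 8, 6] -> [0, 2, -3, 3, 8, 6]
Stage 2 (OFFSET 2): 0+2=2, 2+2=4, -3+2=-1, 3+2=5, 8+2=10, 6+2=8 -> [2, 4, -1, 5, 10, 8]
Stage 3 (DIFF): s[0]=2, 4-2=2, -1-4=-5, 5--1=6, 10-5=5, 8-10=-2 -> [2, 2, -5, 6, 5, -2]

Answer: 2 2 -5 6 5 -2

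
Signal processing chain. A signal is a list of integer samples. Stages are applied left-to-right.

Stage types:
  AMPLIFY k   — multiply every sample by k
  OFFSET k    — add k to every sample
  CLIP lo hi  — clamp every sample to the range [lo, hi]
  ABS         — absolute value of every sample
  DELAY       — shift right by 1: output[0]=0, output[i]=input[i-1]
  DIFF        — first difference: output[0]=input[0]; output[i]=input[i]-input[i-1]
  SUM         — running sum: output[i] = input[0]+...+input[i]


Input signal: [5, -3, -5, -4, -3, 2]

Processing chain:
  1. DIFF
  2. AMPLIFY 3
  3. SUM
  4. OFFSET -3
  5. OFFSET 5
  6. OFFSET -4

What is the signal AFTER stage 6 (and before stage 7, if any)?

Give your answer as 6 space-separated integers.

Input: [5, -3, -5, -4, -3, 2]
Stage 1 (DIFF): s[0]=5, -3-5=-8, -5--3=-2, -4--5=1, -3--4=1, 2--3=5 -> [5, -8, -2, 1, 1, 5]
Stage 2 (AMPLIFY 3): 5*3=15, -8*3=-24, -2*3=-6, 1*3=3, 1*3=3, 5*3=15 -> [15, -24, -6, 3, 3, 15]
Stage 3 (SUM): sum[0..0]=15, sum[0..1]=-9, sum[0..2]=-15, sum[0..3]=-12, sum[0..4]=-9, sum[0..5]=6 -> [15, -9, -15, -12, -9, 6]
Stage 4 (OFFSET -3): 15+-3=12, -9+-3=-12, -15+-3=-18, -12+-3=-15, -9+-3=-12, 6+-3=3 -> [12, -12, -18, -15, -12, 3]
Stage 5 (OFFSET 5): 12+5=17, -12+5=-7, -18+5=-13, -15+5=-10, -12+5=-7, 3+5=8 -> [17, -7, -13, -10, -7, 8]
Stage 6 (OFFSET -4): 17+-4=13, -7+-4=-11, -13+-4=-17, -10+-4=-14, -7+-4=-11, 8+-4=4 -> [13, -11, -17, -14, -11, 4]

Answer: 13 -11 -17 -14 -11 4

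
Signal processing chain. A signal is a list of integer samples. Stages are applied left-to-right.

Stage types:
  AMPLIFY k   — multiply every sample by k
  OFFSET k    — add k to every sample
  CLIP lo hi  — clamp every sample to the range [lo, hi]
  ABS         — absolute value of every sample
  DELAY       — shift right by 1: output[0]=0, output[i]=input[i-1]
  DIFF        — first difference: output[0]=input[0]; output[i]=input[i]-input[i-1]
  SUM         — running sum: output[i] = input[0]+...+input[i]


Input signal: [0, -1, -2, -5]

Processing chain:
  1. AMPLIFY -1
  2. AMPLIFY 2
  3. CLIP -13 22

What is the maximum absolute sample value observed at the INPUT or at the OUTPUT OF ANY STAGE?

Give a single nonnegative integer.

Answer: 10

Derivation:
Input: [0, -1, -2, -5] (max |s|=5)
Stage 1 (AMPLIFY -1): 0*-1=0, -1*-1=1, -2*-1=2, -5*-1=5 -> [0, 1, 2, 5] (max |s|=5)
Stage 2 (AMPLIFY 2): 0*2=0, 1*2=2, 2*2=4, 5*2=10 -> [0, 2, 4, 10] (max |s|=10)
Stage 3 (CLIP -13 22): clip(0,-13,22)=0, clip(2,-13,22)=2, clip(4,-13,22)=4, clip(10,-13,22)=10 -> [0, 2, 4, 10] (max |s|=10)
Overall max amplitude: 10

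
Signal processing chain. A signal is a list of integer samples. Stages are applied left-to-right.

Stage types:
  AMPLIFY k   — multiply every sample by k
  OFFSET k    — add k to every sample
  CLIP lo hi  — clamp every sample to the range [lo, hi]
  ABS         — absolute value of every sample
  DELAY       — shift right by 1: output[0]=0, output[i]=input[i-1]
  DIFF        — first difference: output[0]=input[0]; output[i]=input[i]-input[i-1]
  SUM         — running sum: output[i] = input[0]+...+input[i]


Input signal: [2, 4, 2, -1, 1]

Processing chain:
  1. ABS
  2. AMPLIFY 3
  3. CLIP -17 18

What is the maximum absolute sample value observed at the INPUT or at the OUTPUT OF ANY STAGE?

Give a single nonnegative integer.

Answer: 12

Derivation:
Input: [2, 4, 2, -1, 1] (max |s|=4)
Stage 1 (ABS): |2|=2, |4|=4, |2|=2, |-1|=1, |1|=1 -> [2, 4, 2, 1, 1] (max |s|=4)
Stage 2 (AMPLIFY 3): 2*3=6, 4*3=12, 2*3=6, 1*3=3, 1*3=3 -> [6, 12, 6, 3, 3] (max |s|=12)
Stage 3 (CLIP -17 18): clip(6,-17,18)=6, clip(12,-17,18)=12, clip(6,-17,18)=6, clip(3,-17,18)=3, clip(3,-17,18)=3 -> [6, 12, 6, 3, 3] (max |s|=12)
Overall max amplitude: 12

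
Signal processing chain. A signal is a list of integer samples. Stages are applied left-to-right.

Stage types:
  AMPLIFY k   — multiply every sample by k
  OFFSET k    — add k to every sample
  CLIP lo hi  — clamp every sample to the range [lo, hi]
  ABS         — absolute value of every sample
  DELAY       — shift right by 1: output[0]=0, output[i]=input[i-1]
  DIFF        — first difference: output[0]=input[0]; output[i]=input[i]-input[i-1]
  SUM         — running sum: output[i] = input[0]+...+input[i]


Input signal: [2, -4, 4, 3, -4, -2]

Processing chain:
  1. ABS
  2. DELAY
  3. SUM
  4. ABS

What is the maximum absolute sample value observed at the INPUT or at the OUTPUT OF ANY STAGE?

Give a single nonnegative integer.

Input: [2, -4, 4, 3, -4, -2] (max |s|=4)
Stage 1 (ABS): |2|=2, |-4|=4, |4|=4, |3|=3, |-4|=4, |-2|=2 -> [2, 4, 4, 3, 4, 2] (max |s|=4)
Stage 2 (DELAY): [0, 2, 4, 4, 3, 4] = [0, 2, 4, 4, 3, 4] -> [0, 2, 4, 4, 3, 4] (max |s|=4)
Stage 3 (SUM): sum[0..0]=0, sum[0..1]=2, sum[0..2]=6, sum[0..3]=10, sum[0..4]=13, sum[0..5]=17 -> [0, 2, 6, 10, 13, 17] (max |s|=17)
Stage 4 (ABS): |0|=0, |2|=2, |6|=6, |10|=10, |13|=13, |17|=17 -> [0, 2, 6, 10, 13, 17] (max |s|=17)
Overall max amplitude: 17

Answer: 17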